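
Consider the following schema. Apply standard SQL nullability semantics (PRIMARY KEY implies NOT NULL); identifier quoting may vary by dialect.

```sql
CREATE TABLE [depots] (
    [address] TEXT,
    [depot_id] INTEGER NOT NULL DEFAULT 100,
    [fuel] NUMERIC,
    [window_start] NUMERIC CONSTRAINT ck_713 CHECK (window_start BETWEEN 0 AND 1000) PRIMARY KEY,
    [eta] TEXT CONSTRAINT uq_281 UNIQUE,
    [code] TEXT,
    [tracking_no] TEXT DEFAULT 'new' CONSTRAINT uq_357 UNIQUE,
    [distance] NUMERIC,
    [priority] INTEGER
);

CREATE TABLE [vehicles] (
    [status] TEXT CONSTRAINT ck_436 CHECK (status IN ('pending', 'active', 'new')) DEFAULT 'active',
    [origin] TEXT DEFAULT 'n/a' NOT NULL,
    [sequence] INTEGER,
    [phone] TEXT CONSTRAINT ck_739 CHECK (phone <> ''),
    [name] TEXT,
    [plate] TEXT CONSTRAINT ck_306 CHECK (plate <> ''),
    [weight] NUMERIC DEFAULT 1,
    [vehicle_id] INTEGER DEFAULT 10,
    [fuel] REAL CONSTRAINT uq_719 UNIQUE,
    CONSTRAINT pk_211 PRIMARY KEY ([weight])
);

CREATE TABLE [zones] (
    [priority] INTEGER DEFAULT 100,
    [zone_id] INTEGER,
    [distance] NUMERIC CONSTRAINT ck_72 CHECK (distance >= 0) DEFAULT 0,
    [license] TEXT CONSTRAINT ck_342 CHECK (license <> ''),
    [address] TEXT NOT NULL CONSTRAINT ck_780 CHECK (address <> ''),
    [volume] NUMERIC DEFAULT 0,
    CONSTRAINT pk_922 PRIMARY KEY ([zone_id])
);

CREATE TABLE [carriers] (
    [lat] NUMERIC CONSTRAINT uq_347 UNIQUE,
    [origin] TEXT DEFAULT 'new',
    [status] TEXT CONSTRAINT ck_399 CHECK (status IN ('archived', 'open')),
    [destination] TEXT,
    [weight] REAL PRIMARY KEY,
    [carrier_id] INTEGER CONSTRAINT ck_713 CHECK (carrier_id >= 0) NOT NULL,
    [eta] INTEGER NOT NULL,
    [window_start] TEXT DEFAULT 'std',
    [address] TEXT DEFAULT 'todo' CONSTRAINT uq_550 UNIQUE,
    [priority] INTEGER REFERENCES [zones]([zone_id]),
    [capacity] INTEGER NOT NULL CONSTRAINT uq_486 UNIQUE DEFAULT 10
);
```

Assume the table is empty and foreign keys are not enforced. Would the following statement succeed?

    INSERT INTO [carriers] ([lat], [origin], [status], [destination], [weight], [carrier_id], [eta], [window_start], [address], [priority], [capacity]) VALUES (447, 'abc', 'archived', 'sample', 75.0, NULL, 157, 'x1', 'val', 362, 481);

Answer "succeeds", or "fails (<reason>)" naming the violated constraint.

carrier_id is explicitly set to NULL, but carrier_id is declared NOT NULL.

fails (NOT NULL on carrier_id)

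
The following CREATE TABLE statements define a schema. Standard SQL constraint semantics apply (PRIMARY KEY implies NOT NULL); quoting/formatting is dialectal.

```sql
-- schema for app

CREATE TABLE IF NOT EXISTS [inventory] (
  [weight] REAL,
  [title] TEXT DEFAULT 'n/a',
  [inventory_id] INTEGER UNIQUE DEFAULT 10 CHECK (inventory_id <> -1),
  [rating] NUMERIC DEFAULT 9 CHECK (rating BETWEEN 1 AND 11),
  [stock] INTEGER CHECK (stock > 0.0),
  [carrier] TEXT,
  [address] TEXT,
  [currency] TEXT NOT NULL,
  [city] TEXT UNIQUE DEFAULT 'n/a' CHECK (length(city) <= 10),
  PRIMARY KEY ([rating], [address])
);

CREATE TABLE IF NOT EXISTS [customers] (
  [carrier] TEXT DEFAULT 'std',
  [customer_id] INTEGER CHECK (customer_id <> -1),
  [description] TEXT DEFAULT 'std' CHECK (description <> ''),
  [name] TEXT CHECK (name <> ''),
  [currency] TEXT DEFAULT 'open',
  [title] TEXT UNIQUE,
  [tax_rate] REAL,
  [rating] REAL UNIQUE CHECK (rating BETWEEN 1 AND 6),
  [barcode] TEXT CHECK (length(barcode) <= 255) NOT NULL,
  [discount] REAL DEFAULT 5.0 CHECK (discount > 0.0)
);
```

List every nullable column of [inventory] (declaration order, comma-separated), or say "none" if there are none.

weight, title, inventory_id, stock, carrier, city

- weight: no NOT NULL constraint applies → nullable.
- title: DEFAULT only fills an omitted column; an explicit NULL is still allowed → nullable.
- inventory_id: CHECK does not forbid NULL (a CHECK constraint passes when its expression is NULL) → nullable.
- rating: part of the PRIMARY KEY, which implies NOT NULL → not nullable.
- stock: CHECK does not forbid NULL (a CHECK constraint passes when its expression is NULL) → nullable.
- carrier: no NOT NULL constraint applies → nullable.
- address: part of the PRIMARY KEY, which implies NOT NULL → not nullable.
- currency: declared NOT NULL → not nullable.
- city: CHECK does not forbid NULL (a CHECK constraint passes when its expression is NULL) → nullable.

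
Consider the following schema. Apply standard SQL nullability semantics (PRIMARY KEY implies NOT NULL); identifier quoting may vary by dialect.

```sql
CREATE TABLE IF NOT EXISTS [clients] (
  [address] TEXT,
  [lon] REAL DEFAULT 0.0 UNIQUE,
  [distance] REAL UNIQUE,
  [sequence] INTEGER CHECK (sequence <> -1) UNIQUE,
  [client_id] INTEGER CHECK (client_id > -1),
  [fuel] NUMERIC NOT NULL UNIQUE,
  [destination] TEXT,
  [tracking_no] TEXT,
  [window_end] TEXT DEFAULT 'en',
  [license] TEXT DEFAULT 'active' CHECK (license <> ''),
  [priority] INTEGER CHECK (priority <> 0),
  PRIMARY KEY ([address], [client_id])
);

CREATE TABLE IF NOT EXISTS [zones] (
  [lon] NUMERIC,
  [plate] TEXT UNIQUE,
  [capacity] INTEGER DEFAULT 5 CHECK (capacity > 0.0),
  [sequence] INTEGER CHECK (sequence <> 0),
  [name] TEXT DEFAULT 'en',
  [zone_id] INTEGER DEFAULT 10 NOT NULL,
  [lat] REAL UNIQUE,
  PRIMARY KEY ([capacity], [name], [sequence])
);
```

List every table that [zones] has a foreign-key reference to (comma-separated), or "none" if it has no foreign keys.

none

No column in zones has a REFERENCES clause.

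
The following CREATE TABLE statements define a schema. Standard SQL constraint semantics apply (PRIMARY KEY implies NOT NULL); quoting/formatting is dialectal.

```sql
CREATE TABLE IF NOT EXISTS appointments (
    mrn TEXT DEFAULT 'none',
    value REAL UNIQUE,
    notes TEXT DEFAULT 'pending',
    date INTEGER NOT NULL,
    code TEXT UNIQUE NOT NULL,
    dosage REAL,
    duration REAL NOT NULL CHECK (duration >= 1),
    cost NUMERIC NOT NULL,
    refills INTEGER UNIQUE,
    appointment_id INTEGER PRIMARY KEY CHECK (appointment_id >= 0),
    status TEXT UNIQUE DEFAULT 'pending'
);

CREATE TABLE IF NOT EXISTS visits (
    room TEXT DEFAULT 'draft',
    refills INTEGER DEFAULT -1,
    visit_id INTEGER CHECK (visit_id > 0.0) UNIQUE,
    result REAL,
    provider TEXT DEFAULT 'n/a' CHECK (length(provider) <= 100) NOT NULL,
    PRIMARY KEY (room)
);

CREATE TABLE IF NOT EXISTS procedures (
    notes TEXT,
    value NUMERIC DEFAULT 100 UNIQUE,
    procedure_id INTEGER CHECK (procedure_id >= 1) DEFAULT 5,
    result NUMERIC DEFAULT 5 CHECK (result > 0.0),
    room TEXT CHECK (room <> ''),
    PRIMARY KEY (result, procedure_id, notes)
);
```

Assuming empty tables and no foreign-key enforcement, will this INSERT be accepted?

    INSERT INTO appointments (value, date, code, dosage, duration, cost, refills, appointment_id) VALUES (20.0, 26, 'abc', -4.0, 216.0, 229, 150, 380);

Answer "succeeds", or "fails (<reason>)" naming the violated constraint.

succeeds

NOT NULL columns: appointment_id is supplied; code is supplied; cost is supplied; date is supplied; duration is supplied.
CHECK constraints: 216.0 satisfies (duration >= 1); 380 satisfies (appointment_id >= 0).
No constraint is violated.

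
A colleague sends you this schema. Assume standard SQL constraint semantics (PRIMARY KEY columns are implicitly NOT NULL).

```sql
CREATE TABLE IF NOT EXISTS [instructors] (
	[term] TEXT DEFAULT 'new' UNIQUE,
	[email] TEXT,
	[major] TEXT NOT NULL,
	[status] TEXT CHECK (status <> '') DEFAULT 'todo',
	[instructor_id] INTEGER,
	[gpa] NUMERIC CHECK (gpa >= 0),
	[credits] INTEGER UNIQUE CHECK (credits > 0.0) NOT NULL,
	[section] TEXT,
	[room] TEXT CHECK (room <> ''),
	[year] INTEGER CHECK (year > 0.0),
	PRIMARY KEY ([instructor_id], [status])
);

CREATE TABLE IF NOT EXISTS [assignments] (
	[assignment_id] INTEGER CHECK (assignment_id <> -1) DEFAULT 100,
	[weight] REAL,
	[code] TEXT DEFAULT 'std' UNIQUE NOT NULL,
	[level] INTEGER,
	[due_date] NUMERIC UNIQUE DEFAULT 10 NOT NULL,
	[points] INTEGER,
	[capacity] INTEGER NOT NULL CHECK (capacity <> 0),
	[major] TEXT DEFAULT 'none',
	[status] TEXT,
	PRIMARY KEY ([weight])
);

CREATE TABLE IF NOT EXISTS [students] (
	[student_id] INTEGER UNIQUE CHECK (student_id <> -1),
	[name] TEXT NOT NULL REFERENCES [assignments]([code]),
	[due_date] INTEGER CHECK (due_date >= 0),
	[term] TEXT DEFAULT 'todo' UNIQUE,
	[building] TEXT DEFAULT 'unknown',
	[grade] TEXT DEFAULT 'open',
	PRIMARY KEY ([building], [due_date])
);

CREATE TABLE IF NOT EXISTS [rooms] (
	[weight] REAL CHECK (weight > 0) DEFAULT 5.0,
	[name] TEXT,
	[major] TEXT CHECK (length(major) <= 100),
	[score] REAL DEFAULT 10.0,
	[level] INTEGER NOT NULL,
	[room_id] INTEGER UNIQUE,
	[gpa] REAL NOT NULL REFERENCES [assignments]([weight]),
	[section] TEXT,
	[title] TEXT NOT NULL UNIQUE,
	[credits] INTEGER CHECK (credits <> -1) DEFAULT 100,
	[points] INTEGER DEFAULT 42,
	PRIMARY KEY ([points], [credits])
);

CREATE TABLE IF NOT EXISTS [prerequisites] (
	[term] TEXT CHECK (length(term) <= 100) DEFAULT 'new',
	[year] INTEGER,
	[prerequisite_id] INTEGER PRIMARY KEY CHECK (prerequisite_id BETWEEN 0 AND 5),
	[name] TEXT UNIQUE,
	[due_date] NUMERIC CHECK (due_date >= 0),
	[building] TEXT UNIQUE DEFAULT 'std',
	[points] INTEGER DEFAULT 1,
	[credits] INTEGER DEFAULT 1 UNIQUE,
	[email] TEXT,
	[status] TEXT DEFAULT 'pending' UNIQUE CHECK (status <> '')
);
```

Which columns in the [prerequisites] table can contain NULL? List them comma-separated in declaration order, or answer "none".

- term: CHECK does not forbid NULL (a CHECK constraint passes when its expression is NULL) → nullable.
- year: no NOT NULL constraint applies → nullable.
- prerequisite_id: part of the PRIMARY KEY, which implies NOT NULL → not nullable.
- name: UNIQUE does not imply NOT NULL → nullable.
- due_date: CHECK does not forbid NULL (a CHECK constraint passes when its expression is NULL) → nullable.
- building: UNIQUE does not imply NOT NULL → nullable.
- points: DEFAULT only fills an omitted column; an explicit NULL is still allowed → nullable.
- credits: UNIQUE does not imply NOT NULL → nullable.
- email: no NOT NULL constraint applies → nullable.
- status: CHECK does not forbid NULL (a CHECK constraint passes when its expression is NULL) → nullable.

term, year, name, due_date, building, points, credits, email, status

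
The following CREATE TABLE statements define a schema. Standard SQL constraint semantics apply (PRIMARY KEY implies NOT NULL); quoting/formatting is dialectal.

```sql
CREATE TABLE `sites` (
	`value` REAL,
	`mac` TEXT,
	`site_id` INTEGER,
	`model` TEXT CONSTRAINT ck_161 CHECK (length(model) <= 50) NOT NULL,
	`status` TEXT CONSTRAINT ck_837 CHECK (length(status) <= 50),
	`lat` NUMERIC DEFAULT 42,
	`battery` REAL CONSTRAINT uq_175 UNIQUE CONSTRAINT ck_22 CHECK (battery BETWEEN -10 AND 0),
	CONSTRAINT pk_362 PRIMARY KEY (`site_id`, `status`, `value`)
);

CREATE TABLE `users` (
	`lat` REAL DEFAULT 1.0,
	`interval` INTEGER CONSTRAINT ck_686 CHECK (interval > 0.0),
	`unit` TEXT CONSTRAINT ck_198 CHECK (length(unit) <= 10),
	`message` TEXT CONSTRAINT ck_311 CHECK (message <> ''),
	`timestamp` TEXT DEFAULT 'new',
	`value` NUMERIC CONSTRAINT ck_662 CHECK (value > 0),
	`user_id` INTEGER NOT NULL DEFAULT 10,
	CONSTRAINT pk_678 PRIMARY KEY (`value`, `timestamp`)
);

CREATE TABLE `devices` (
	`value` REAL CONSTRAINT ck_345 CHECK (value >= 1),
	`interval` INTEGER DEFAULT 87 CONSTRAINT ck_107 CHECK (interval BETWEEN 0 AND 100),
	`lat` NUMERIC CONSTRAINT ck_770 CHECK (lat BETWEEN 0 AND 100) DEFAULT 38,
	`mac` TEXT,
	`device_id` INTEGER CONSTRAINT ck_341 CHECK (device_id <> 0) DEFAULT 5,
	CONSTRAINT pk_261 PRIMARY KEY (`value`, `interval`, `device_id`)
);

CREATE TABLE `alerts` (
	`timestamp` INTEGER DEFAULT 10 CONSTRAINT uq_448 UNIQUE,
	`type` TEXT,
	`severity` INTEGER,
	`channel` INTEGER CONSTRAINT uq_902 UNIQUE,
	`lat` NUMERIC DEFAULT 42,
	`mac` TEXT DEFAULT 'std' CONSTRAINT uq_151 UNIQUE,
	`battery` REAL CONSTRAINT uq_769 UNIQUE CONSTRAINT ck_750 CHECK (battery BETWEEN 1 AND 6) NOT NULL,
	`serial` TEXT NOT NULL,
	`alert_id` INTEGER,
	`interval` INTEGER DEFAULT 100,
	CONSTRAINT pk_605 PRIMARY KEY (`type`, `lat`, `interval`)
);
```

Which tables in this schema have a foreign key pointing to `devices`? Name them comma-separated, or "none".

none

No REFERENCES clause anywhere in the schema names devices.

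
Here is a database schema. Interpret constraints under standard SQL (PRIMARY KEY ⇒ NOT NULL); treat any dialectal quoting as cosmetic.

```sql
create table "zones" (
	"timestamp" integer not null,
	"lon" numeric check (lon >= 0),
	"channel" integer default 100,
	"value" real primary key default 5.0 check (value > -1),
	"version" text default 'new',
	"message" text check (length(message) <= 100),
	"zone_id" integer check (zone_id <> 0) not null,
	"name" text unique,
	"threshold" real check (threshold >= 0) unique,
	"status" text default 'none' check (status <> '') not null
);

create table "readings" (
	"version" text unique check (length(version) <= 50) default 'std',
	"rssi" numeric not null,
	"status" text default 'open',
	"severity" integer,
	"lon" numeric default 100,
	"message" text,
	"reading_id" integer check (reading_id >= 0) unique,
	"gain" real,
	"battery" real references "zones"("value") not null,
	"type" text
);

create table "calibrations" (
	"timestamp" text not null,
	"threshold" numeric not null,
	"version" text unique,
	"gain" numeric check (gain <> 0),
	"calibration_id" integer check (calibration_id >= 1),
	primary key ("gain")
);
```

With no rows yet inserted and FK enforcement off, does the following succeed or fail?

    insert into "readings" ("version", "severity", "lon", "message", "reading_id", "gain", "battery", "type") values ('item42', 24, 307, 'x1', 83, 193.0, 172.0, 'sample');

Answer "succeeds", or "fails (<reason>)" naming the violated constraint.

fails (NOT NULL on rssi)

rssi is omitted from the column list and has no DEFAULT, so it would receive NULL.
But rssi is declared NOT NULL.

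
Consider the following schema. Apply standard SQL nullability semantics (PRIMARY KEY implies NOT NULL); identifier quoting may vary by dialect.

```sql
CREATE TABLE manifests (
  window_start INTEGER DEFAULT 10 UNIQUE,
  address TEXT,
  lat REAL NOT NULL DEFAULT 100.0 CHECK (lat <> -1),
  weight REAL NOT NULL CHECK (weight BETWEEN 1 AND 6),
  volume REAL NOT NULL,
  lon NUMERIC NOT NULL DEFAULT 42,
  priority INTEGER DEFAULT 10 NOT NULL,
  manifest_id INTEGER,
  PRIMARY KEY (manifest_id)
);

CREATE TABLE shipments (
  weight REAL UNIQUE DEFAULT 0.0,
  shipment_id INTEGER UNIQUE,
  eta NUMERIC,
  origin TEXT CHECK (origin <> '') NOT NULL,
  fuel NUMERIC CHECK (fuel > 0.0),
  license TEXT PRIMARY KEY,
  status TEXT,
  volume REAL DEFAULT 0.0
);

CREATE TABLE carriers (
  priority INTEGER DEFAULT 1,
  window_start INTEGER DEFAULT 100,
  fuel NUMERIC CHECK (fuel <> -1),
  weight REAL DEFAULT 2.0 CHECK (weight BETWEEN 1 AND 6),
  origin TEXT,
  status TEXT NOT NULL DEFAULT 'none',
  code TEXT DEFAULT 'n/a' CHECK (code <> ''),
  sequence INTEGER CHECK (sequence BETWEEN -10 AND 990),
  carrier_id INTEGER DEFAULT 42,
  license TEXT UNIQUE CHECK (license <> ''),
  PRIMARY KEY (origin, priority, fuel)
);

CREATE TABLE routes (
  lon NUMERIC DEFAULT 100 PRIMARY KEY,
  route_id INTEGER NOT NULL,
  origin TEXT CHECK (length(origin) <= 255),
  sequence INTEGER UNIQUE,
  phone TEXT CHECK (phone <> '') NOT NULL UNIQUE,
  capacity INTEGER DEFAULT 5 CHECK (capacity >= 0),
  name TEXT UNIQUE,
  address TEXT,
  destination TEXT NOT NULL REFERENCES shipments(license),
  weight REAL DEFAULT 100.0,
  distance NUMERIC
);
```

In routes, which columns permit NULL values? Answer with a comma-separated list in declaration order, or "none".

origin, sequence, capacity, name, address, weight, distance

- lon: part of the PRIMARY KEY, which implies NOT NULL → not nullable.
- route_id: declared NOT NULL → not nullable.
- origin: CHECK does not forbid NULL (a CHECK constraint passes when its expression is NULL) → nullable.
- sequence: UNIQUE does not imply NOT NULL → nullable.
- phone: declared NOT NULL → not nullable.
- capacity: CHECK does not forbid NULL (a CHECK constraint passes when its expression is NULL) → nullable.
- name: UNIQUE does not imply NOT NULL → nullable.
- address: no NOT NULL constraint applies → nullable.
- destination: declared NOT NULL → not nullable.
- weight: DEFAULT only fills an omitted column; an explicit NULL is still allowed → nullable.
- distance: no NOT NULL constraint applies → nullable.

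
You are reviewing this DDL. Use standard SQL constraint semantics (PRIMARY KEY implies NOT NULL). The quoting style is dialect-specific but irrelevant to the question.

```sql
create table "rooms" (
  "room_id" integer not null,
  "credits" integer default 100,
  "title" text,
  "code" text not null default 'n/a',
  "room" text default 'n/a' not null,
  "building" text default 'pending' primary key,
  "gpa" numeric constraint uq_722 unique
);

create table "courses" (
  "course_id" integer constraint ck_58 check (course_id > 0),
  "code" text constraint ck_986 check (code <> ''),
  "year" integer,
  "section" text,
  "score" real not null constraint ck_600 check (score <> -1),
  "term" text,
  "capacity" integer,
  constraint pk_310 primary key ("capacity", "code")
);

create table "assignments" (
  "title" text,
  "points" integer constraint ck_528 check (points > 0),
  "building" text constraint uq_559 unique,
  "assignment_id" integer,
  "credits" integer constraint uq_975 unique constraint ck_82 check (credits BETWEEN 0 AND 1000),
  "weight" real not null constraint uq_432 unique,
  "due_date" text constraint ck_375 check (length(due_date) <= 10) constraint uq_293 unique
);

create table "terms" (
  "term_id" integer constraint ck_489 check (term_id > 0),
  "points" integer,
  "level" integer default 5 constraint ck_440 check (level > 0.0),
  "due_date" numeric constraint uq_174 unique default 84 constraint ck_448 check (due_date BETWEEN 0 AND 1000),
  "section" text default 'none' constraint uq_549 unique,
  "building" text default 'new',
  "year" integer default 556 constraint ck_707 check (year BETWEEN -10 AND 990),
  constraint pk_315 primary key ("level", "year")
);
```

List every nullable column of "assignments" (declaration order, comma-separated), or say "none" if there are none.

title, points, building, assignment_id, credits, due_date

- title: no NOT NULL constraint applies → nullable.
- points: CHECK does not forbid NULL (a CHECK constraint passes when its expression is NULL) → nullable.
- building: UNIQUE does not imply NOT NULL → nullable.
- assignment_id: no NOT NULL constraint applies → nullable.
- credits: CHECK does not forbid NULL (a CHECK constraint passes when its expression is NULL) → nullable.
- weight: declared NOT NULL → not nullable.
- due_date: CHECK does not forbid NULL (a CHECK constraint passes when its expression is NULL) → nullable.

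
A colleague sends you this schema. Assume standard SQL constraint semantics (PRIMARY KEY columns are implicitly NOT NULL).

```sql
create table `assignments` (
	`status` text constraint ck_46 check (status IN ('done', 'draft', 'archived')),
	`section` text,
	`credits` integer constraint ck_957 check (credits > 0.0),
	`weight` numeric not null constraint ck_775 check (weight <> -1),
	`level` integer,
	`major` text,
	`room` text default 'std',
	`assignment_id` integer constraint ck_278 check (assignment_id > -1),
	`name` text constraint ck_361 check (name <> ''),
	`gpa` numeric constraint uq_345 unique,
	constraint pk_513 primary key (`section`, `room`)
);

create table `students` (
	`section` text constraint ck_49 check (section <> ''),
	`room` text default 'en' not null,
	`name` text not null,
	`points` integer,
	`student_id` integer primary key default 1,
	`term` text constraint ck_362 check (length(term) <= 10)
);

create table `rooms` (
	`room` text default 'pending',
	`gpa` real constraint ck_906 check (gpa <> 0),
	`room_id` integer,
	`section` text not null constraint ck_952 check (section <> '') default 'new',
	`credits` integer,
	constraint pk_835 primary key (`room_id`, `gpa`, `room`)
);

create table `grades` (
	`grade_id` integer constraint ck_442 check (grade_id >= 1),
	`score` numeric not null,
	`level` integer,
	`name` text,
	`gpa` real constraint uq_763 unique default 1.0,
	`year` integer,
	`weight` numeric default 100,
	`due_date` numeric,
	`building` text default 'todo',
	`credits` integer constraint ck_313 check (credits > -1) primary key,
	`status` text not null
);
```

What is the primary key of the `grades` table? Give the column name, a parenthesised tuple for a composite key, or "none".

credits is declared PRIMARY KEY inline on the column.

credits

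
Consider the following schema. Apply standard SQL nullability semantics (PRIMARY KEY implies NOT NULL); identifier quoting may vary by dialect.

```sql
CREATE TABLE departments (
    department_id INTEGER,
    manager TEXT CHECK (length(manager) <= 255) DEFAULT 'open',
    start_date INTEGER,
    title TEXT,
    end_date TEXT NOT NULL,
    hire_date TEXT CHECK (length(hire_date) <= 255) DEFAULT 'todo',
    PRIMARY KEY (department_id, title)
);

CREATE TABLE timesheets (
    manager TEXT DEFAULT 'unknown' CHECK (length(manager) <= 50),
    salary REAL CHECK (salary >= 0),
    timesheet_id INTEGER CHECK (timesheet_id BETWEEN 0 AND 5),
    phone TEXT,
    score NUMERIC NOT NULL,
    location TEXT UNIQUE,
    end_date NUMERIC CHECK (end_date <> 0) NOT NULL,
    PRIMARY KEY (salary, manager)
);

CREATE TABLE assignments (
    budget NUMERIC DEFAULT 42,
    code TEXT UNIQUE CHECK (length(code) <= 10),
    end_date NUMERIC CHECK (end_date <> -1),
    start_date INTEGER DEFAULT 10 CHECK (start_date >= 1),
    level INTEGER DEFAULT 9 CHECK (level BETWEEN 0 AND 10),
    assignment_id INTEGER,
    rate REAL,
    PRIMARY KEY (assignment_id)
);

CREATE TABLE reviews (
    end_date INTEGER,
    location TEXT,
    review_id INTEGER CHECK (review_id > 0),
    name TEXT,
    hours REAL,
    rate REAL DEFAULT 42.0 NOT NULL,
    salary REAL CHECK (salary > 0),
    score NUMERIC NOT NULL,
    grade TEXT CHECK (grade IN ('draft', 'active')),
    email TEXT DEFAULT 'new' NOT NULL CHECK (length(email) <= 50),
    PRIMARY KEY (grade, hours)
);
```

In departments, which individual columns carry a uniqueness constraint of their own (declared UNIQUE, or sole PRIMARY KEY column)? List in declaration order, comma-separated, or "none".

none

- department_id: part of a composite PRIMARY KEY — only the tuple is unique, not this column on its own.
- manager: no UNIQUE or single-column PK constraint.
- start_date: no UNIQUE or single-column PK constraint.
- title: part of a composite PRIMARY KEY — only the tuple is unique, not this column on its own.
- end_date: no UNIQUE or single-column PK constraint.
- hire_date: no UNIQUE or single-column PK constraint.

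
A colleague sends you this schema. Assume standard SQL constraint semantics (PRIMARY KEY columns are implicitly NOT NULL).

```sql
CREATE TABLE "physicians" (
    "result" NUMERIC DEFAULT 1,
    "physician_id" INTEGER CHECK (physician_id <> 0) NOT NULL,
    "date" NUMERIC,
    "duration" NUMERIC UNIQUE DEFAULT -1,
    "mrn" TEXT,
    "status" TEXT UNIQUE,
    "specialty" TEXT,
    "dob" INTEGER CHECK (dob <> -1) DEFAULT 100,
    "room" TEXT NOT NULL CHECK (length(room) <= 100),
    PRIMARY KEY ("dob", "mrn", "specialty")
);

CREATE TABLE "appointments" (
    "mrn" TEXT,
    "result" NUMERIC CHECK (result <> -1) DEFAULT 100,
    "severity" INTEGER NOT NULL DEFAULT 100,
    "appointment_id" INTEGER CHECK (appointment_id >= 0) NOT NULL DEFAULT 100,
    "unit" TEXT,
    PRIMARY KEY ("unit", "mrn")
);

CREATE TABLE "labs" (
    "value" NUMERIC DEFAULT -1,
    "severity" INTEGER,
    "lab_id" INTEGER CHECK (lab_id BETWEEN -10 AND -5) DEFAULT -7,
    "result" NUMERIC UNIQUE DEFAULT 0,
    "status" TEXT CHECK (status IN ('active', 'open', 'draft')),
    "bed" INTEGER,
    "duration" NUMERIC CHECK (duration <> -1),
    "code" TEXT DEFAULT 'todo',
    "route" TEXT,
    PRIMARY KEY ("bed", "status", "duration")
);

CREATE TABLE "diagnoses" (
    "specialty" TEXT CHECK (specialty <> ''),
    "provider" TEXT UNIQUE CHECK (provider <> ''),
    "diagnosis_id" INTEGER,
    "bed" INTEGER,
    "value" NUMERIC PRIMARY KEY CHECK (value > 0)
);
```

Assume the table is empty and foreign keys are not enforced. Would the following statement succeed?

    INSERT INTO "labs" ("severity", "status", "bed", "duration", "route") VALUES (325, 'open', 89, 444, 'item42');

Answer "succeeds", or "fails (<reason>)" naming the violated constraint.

NOT NULL columns: bed is supplied; duration is supplied; status is supplied.
CHECK constraints: 'open' satisfies (status IN ('active', 'open', 'draft')); 444 satisfies (duration <> -1).
No constraint is violated.

succeeds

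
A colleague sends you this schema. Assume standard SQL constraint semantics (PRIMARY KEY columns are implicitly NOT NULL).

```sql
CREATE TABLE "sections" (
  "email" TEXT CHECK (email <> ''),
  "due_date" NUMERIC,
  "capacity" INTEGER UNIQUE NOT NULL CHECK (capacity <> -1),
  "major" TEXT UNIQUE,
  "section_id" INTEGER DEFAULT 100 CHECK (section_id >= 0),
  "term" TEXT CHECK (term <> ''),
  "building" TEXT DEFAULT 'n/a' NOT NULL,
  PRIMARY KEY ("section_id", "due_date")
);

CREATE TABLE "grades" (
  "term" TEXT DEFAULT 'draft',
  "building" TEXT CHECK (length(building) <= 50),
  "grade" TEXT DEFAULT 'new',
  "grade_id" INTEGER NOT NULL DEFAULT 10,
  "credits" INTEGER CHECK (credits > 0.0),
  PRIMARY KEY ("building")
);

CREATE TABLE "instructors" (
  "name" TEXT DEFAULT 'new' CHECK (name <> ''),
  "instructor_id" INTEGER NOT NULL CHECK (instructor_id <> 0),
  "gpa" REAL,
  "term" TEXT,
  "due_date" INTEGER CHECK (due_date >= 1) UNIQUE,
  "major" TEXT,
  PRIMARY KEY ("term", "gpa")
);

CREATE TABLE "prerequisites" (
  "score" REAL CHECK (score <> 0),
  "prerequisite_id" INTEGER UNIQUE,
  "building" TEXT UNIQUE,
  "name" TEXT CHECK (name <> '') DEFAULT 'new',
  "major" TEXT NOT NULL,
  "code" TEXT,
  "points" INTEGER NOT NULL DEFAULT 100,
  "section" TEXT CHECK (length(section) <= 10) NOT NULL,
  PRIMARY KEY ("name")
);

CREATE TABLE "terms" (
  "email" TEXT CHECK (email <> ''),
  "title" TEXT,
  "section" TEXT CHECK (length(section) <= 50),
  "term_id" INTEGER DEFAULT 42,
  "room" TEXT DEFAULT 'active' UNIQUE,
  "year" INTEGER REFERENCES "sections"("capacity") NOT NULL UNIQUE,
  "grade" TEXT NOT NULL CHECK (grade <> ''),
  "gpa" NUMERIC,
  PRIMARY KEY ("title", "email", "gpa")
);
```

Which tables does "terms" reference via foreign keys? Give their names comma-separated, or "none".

sections

- year REFERENCES sections(capacity).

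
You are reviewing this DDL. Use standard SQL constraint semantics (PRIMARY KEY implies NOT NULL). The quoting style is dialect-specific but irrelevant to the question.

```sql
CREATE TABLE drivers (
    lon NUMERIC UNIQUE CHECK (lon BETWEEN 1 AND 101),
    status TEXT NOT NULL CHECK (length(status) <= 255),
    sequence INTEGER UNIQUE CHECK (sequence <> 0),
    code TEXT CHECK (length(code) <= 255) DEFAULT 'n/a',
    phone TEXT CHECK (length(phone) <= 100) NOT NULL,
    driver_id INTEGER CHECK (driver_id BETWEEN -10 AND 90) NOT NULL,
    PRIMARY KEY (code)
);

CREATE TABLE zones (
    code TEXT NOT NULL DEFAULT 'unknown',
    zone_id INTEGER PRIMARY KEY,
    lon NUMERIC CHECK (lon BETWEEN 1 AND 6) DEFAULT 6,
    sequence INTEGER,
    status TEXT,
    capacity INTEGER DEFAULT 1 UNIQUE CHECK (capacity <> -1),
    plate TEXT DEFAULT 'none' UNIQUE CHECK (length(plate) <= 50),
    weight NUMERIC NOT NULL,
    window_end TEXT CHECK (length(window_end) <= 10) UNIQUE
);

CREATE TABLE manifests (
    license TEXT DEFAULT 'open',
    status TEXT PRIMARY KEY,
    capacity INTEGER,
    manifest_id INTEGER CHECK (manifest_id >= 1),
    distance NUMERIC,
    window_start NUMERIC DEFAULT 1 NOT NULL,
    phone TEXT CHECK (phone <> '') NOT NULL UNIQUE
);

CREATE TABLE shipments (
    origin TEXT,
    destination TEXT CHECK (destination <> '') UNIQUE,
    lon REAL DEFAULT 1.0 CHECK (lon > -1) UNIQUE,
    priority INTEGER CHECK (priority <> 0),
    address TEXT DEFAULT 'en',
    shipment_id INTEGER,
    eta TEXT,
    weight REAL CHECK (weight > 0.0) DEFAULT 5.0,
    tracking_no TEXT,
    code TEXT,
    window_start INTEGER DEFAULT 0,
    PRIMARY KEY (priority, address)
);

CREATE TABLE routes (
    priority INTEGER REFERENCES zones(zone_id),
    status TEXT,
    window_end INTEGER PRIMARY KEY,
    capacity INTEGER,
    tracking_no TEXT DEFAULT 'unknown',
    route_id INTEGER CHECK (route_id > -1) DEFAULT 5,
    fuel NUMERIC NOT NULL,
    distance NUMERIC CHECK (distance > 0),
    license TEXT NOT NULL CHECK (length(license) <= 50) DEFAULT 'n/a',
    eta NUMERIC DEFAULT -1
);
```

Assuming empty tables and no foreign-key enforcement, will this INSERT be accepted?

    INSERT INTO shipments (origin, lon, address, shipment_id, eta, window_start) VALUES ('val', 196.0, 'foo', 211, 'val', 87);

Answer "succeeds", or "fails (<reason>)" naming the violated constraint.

fails (NOT NULL on priority)

priority is omitted from the column list and has no DEFAULT, so it would receive NULL.
But priority is part of the PRIMARY KEY (implied NOT NULL).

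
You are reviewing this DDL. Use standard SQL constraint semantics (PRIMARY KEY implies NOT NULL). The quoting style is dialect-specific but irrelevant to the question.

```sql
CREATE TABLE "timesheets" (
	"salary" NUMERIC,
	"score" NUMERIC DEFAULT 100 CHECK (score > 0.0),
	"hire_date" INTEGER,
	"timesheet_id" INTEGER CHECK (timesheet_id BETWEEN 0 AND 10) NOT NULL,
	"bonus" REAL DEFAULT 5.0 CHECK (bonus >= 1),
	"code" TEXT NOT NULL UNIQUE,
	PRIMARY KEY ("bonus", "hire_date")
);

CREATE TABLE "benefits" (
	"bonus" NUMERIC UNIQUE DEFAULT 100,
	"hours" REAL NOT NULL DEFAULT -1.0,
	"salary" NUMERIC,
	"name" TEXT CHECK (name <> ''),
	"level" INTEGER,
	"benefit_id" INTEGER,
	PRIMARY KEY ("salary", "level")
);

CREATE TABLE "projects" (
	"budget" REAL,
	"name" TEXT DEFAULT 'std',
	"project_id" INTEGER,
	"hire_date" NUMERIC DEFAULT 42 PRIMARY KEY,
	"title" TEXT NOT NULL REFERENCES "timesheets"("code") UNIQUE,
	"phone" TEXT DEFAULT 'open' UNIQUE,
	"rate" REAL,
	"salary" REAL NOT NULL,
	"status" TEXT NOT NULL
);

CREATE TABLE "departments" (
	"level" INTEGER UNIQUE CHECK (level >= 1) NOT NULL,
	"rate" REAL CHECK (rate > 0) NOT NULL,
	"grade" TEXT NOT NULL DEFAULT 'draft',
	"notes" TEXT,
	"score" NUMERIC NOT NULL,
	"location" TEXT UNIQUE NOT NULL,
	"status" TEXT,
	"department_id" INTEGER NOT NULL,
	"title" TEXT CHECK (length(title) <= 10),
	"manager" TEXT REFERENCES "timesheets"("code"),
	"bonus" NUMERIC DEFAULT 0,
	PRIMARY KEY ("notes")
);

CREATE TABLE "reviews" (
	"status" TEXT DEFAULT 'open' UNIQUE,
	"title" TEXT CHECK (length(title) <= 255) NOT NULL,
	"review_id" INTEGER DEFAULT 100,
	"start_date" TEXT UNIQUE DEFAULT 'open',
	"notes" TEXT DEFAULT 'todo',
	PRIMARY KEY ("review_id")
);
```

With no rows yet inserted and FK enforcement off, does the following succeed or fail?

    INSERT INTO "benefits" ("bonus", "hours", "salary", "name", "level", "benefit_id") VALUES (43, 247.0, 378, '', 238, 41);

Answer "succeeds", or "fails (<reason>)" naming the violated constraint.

The value '' for name violates CHECK (name <> '').

fails (CHECK on name)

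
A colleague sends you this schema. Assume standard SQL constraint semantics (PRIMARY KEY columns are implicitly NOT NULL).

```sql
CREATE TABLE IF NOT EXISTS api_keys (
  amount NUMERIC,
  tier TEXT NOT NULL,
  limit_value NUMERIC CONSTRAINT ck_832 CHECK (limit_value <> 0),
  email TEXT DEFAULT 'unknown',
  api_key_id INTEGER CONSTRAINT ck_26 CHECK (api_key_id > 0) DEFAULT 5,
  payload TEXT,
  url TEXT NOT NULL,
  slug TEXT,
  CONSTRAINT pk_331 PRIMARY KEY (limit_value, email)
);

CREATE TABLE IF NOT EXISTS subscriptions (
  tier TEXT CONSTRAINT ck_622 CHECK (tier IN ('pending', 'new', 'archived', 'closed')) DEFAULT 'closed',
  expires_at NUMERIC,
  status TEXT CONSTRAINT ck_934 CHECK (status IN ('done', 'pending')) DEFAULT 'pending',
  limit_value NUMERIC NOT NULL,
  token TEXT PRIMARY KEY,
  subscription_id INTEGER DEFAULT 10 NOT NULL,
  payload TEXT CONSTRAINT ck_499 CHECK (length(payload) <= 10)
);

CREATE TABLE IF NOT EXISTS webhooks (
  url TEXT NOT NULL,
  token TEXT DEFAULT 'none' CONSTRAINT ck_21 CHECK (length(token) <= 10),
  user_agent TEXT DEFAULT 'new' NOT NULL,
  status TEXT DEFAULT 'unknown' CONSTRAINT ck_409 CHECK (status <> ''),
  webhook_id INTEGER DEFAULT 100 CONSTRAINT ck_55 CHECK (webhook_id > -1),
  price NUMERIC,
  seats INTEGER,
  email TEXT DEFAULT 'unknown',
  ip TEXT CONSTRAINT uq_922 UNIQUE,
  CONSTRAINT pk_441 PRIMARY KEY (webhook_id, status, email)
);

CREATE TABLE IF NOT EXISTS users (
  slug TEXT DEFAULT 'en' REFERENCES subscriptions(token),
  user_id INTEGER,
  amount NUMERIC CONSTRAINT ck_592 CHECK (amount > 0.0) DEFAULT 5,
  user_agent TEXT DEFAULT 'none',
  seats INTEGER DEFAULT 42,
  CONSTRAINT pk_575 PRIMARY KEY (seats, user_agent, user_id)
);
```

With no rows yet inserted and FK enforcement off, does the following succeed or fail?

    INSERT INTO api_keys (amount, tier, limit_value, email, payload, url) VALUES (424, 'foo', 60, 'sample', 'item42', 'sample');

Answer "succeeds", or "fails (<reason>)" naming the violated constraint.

succeeds

NOT NULL columns: email is supplied; limit_value is supplied; tier is supplied; url is supplied.
CHECK constraints: 60 satisfies (limit_value <> 0).
No constraint is violated.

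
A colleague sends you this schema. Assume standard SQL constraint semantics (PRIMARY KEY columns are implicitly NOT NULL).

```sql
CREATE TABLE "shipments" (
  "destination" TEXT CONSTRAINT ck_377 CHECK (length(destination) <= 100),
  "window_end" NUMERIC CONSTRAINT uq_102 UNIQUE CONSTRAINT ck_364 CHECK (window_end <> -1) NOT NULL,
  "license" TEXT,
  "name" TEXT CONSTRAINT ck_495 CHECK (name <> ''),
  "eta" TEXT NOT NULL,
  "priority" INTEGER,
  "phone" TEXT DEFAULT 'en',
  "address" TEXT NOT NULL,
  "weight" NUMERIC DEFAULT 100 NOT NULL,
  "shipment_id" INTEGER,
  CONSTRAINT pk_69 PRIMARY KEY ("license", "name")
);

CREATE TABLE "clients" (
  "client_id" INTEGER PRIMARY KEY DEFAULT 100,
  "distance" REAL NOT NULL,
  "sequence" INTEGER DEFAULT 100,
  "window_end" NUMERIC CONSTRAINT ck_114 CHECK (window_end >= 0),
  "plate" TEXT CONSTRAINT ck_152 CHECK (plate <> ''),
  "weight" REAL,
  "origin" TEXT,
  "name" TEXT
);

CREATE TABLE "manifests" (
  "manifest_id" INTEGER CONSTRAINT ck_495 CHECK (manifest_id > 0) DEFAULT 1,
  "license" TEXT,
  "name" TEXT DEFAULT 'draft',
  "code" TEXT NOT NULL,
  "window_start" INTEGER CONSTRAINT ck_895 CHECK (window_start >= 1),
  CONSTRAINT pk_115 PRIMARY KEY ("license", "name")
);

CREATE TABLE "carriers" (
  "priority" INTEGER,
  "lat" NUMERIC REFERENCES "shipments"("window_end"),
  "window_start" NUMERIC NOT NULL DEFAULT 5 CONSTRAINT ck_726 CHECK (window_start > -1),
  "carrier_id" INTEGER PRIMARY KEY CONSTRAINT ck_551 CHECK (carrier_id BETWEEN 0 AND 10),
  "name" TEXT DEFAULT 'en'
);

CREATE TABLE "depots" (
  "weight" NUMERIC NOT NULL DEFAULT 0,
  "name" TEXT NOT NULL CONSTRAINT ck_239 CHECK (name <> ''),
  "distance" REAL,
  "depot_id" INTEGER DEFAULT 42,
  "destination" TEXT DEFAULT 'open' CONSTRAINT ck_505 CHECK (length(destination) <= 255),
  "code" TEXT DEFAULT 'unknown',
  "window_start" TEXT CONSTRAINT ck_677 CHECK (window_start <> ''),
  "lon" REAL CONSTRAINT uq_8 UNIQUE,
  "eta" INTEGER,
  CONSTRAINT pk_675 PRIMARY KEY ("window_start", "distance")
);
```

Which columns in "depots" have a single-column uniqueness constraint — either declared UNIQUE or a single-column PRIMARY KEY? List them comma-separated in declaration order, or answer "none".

lon

- weight: no UNIQUE or single-column PK constraint.
- name: no UNIQUE or single-column PK constraint.
- distance: part of a composite PRIMARY KEY — only the tuple is unique, not this column on its own.
- depot_id: no UNIQUE or single-column PK constraint.
- destination: no UNIQUE or single-column PK constraint.
- code: no UNIQUE or single-column PK constraint.
- window_start: part of a composite PRIMARY KEY — only the tuple is unique, not this column on its own.
- lon: declared UNIQUE → unique.
- eta: no UNIQUE or single-column PK constraint.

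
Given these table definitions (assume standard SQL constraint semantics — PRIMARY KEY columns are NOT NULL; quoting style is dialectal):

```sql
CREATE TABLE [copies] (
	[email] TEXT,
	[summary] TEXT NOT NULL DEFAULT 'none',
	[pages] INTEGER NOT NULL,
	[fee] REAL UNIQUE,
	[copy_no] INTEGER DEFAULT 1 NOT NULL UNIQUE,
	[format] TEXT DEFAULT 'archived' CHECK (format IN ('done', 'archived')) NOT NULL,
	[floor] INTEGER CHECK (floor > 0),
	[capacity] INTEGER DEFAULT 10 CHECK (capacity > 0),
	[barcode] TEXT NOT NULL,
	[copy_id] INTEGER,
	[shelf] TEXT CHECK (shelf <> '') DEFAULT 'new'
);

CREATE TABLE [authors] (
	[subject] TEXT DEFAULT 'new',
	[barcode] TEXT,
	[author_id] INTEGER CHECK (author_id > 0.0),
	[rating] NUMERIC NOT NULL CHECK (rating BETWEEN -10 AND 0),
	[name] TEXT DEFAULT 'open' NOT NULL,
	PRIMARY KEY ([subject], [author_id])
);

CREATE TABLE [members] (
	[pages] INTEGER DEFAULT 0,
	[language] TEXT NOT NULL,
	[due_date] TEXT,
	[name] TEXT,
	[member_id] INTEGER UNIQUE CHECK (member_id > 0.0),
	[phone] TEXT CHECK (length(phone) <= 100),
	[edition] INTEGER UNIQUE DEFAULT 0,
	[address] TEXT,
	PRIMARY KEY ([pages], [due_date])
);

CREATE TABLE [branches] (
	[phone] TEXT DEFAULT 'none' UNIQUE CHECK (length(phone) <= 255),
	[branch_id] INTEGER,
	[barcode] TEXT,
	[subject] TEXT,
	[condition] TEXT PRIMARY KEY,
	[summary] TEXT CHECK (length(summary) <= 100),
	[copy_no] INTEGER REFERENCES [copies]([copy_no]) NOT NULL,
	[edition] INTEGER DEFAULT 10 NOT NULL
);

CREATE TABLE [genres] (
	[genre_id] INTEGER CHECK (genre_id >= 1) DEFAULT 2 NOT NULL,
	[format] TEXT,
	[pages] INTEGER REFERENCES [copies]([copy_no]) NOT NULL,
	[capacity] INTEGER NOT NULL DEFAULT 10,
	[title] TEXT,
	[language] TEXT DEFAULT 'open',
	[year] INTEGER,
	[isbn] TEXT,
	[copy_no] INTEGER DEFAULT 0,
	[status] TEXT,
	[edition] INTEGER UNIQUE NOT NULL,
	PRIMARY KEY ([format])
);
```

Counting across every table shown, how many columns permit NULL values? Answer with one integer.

copies: 6 nullable (email, fee, floor, capacity, copy_id, shelf — PK none and explicit NOT NULL columns excluded).
authors: 1 nullable (barcode — PK (subject, author_id) and explicit NOT NULL columns excluded).
members: 5 nullable (name, member_id, phone, edition, address — PK (pages, due_date) and explicit NOT NULL columns excluded).
branches: 5 nullable (phone, branch_id, barcode, subject, summary — PK (condition) and explicit NOT NULL columns excluded).
genres: 6 nullable (title, language, year, isbn, copy_no, status — PK (format) and explicit NOT NULL columns excluded).
Total: 6 + 1 + 5 + 5 + 6 = 23.

23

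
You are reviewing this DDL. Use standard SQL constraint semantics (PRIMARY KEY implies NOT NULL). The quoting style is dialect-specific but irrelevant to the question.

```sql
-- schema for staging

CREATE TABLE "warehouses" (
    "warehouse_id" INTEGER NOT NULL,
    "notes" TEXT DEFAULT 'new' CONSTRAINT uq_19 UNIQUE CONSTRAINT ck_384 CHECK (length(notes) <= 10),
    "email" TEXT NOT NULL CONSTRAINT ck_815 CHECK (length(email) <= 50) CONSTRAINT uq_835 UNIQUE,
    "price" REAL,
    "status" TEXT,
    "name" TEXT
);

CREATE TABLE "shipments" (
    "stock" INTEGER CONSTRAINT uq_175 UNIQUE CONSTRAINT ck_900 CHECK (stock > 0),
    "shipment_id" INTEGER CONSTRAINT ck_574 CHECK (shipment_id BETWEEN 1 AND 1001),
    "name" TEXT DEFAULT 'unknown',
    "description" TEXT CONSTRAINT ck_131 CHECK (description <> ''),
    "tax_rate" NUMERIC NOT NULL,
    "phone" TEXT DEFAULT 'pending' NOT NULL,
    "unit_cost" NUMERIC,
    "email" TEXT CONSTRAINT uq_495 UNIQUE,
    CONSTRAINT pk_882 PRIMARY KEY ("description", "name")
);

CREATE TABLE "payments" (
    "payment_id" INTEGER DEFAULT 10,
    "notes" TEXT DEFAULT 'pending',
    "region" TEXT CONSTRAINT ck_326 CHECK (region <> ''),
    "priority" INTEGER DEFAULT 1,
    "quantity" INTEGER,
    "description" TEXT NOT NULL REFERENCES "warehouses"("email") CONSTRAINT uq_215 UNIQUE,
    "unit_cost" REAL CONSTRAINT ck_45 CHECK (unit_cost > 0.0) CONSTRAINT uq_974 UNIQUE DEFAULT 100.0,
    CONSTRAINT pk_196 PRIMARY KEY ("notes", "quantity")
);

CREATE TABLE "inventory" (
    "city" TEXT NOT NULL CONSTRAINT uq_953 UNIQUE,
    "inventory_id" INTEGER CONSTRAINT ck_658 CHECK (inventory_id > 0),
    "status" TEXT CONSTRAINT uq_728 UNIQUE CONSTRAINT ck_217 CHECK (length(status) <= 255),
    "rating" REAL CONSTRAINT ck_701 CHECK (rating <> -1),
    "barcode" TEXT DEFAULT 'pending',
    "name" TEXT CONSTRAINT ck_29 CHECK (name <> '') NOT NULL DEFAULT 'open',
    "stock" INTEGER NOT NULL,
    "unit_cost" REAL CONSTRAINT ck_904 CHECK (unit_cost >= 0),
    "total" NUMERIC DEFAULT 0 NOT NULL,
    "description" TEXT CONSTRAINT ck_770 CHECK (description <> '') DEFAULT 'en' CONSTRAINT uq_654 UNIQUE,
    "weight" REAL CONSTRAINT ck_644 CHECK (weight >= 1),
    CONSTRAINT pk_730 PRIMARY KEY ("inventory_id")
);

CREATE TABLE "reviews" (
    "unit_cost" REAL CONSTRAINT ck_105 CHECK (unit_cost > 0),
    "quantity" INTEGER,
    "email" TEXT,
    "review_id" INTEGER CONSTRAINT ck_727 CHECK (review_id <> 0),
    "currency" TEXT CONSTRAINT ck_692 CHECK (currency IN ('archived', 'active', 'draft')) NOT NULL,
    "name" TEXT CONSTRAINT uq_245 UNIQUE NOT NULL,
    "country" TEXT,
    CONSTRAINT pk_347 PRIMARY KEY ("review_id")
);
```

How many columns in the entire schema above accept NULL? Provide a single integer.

22

warehouses: 4 nullable (notes, price, status, name — PK none and explicit NOT NULL columns excluded).
shipments: 4 nullable (stock, shipment_id, unit_cost, email — PK (description, name) and explicit NOT NULL columns excluded).
payments: 4 nullable (payment_id, region, priority, unit_cost — PK (notes, quantity) and explicit NOT NULL columns excluded).
inventory: 6 nullable (status, rating, barcode, unit_cost, description, weight — PK (inventory_id) and explicit NOT NULL columns excluded).
reviews: 4 nullable (unit_cost, quantity, email, country — PK (review_id) and explicit NOT NULL columns excluded).
Total: 4 + 4 + 4 + 6 + 4 = 22.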